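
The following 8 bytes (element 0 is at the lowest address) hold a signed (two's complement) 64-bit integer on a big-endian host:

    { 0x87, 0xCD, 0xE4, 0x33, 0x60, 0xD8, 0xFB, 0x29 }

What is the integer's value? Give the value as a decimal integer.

-8661015599044297943

In big-endian order the high byte comes first in memory.
The bytes are already most-significant first: 0x87CDE43360D8FB29.
Top bit is set, so as a signed 64-bit value this is 0x87CDE43360D8FB29 − 2^64 = -8661015599044297943.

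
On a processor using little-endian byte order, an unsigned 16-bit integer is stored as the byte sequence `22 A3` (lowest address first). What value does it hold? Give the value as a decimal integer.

Little-endian stores the least-significant byte at the lowest address.
Reassemble most-significant byte first: A3 22 → 0xA322.
0xA322 = 41762.

41762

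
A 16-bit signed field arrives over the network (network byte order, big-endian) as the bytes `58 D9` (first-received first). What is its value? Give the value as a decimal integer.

22745

In big-endian order the high byte comes first in memory.
The bytes are already most-significant first: 0x58D9.
0x58D9 = 22745.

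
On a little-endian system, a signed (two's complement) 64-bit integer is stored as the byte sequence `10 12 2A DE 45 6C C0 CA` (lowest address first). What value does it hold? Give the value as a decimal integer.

-3836947835183820272

Little-endian: lowest address holds the least-significant byte.
Reassemble most-significant byte first: CA C0 6C 45 DE 2A 12 10 → 0xCAC06C45DE2A1210.
Top bit is set, so as a signed 64-bit value this is 0xCAC06C45DE2A1210 − 2^64 = -3836947835183820272.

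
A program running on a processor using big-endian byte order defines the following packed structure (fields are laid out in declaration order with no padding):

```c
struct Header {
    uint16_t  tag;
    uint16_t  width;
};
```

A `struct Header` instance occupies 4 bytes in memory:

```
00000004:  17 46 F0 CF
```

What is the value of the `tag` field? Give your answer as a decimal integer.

`tag` is the first field, at byte offset 0, occupying 2 bytes.
Bytes at offsets 0..1: 17 46.
In big-endian order the high byte comes first in memory.
The bytes are already most-significant first: 0x1746.
0x1746 = 5958.

5958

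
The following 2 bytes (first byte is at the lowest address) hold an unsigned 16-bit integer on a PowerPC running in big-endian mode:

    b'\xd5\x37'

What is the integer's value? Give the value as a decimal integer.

54583

Big-endian: lowest address holds the most-significant byte.
The bytes are already most-significant first: 0xD537.
0xD537 = 54583.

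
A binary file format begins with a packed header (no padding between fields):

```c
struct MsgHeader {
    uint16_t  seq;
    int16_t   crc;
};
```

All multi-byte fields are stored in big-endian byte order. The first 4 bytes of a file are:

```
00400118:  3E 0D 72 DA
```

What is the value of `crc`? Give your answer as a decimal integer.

29402

`crc` follows `seq` (2 bytes), so it starts at byte offset 2 and occupies 2 bytes.
Bytes at offsets 2..3: 72 DA.
Big-endian stores the most-significant byte at the lowest address.
The bytes are already most-significant first: 0x72DA.
0x72DA = 29402.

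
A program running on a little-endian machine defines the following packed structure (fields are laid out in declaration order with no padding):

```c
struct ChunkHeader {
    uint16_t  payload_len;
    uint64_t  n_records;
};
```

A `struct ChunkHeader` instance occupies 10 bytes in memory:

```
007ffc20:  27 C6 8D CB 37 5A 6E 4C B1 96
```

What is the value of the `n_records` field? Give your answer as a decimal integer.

`n_records` follows `payload_len` (2 bytes), so it starts at byte offset 2 and occupies 8 bytes.
Bytes at offsets 2..9: 8D CB 37 5A 6E 4C B1 96.
Little-endian stores the least-significant byte at the lowest address.
Reassemble most-significant byte first: 96 B1 4C 6E 5A 37 CB 8D → 0x96B14C6E5A37CB8D.
0x96B14C6E5A37CB8D = 10858544213410696077.

10858544213410696077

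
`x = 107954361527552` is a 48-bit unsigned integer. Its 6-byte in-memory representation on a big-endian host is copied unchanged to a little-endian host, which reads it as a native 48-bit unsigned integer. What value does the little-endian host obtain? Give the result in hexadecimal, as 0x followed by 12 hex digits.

107954361527552 in 48-bit hexadecimal is 0x622F155EED00.
Stored big-endian, the bytes at ascending addresses are 62 2F 15 5E ED 00.
Read back as little-endian, the first byte is least significant, giving 0x00ED5E152F62.

0x00ED5E152F62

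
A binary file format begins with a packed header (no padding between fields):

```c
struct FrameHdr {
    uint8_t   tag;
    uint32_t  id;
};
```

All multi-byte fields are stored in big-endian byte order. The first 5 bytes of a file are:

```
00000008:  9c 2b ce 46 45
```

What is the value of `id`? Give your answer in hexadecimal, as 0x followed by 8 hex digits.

`id` follows `tag` (1 byte), so it starts at byte offset 1 and occupies 4 bytes.
Bytes at offsets 1..4: 2B CE 46 45.
Big-endian stores the most-significant byte at the lowest address.
The bytes are already most-significant first: 0x2BCE4645.

0x2BCE4645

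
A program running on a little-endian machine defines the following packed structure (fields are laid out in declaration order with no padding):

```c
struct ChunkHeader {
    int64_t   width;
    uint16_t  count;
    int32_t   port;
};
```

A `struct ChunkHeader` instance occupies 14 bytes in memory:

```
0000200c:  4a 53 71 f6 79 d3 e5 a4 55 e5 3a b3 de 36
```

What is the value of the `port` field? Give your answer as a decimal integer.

920564538

`port` follows `width` (8 B), `count` (2 B), so it starts at offset 8 + 2 = 10 and occupies 4 bytes.
Bytes at offsets 10..13: 3A B3 DE 36.
In little-endian order the low byte comes first in memory.
Reassemble most-significant byte first: 36 DE B3 3A → 0x36DEB33A.
0x36DEB33A = 920564538.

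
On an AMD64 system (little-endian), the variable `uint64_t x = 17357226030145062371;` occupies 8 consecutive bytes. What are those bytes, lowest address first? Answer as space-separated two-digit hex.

E3 C5 F5 A4 1C 41 E1 F0

17357226030145062371 in hexadecimal, padded to 64 bits, is 0xF0E1411CA4F5C5E3.
Split into bytes (most-significant first): F0 E1 41 1C A4 F5 C5 E3.
Little-endian: lowest address holds the least-significant byte.
So at ascending addresses the bytes are E3 C5 F5 A4 1C 41 E1 F0.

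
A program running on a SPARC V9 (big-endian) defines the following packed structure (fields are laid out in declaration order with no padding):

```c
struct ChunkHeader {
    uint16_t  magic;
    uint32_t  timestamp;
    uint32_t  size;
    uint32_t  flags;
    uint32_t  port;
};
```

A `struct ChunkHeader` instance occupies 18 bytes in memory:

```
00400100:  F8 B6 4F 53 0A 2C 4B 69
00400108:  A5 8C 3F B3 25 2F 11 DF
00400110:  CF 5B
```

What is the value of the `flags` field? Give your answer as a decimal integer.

1068705071

`flags` follows `magic` (2 B), `timestamp` (4 B), `size` (4 B), so it starts at offset 2 + 4 + 4 = 10 and occupies 4 bytes.
Bytes at offsets 10..13: 3F B3 25 2F.
In big-endian order the high byte comes first in memory.
The bytes are already most-significant first: 0x3FB3252F.
0x3FB3252F = 1068705071.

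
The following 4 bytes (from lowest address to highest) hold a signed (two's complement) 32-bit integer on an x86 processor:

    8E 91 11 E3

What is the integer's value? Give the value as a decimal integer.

In little-endian order the low byte comes first in memory.
Reassemble most-significant byte first: E3 11 91 8E → 0xE311918E.
Top bit is set, so as a signed 32-bit value this is 0xE311918E − 2^32 = -485387890.

-485387890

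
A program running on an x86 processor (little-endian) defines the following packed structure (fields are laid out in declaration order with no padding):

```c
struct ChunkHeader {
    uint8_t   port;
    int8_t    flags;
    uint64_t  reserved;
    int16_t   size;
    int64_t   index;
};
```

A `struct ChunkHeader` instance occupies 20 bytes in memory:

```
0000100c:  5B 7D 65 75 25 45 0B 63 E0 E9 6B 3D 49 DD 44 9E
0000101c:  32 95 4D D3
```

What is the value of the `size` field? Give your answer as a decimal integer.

`size` follows `port` (1 B), `flags` (1 B), `reserved` (8 B), so it starts at offset 1 + 1 + 8 = 10 and occupies 2 bytes.
Bytes at offsets 10..11: 6B 3D.
Little-endian stores the least-significant byte at the lowest address.
Reassemble most-significant byte first: 3D 6B → 0x3D6B.
0x3D6B = 15723.

15723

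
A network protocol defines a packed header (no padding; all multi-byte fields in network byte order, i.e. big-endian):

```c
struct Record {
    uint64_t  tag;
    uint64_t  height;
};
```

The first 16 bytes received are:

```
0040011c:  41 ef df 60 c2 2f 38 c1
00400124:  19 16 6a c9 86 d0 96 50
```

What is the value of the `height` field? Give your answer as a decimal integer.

1807749714218620496

`height` follows `tag` (8 bytes), so it starts at byte offset 8 and occupies 8 bytes.
Bytes at offsets 8..15: 19 16 6A C9 86 D0 96 50.
In big-endian order the high byte comes first in memory.
The bytes are already most-significant first: 0x19166AC986D09650.
0x19166AC986D09650 = 1807749714218620496.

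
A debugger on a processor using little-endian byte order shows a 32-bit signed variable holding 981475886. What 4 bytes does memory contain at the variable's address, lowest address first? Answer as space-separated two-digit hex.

981475886 in hexadecimal, padded to 32 bits, is 0x3A80222E.
Split into bytes (most-significant first): 3A 80 22 2E.
Little-endian: lowest address holds the least-significant byte.
So at ascending addresses the bytes are 2E 22 80 3A.

2E 22 80 3A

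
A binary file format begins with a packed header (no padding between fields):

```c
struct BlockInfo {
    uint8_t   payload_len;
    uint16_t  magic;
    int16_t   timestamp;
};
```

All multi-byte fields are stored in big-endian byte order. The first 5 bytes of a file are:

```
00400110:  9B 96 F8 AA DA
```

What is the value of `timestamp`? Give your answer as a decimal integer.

-21798

`timestamp` follows `payload_len` (1 B), `magic` (2 B), so it starts at offset 1 + 2 = 3 and occupies 2 bytes.
Bytes at offsets 3..4: AA DA.
Big-endian: lowest address holds the most-significant byte.
The bytes are already most-significant first: 0xAADA.
Top bit is set, so as a signed 16-bit value this is 0xAADA − 2^16 = -21798.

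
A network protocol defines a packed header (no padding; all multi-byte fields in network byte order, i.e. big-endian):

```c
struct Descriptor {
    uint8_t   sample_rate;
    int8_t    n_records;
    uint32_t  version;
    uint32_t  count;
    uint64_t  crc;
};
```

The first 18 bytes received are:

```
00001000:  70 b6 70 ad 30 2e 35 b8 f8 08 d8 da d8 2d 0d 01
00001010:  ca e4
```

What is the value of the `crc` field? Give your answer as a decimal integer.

`crc` follows `sample_rate` (1 B), `n_records` (1 B), `version` (4 B), `count` (4 B), so it starts at offset 1 + 1 + 4 + 4 = 10 and occupies 8 bytes.
Bytes at offsets 10..17: D8 DA D8 2D 0D 01 CA E4.
Big-endian: lowest address holds the most-significant byte.
The bytes are already most-significant first: 0xD8DAD82D0D01CAE4.
0xD8DAD82D0D01CAE4 = 15626039545118706404.

15626039545118706404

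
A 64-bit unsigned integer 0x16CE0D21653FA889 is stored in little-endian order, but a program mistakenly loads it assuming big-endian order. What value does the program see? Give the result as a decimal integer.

Stored little-endian, the bytes at ascending addresses are 89 A8 3F 65 21 0D CE 16.
Read back as big-endian, the last byte is least significant, giving 0x89A83F65210DCE16.
0x89A83F65210DCE16 = 9919247882862317078.

9919247882862317078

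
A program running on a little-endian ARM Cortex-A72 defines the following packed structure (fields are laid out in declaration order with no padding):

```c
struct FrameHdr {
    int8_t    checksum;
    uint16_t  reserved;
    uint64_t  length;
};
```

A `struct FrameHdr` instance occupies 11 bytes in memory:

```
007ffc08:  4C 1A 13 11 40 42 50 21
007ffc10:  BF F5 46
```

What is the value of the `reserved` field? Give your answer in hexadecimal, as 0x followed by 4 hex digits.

0x131A

`reserved` follows `checksum` (1 byte), so it starts at byte offset 1 and occupies 2 bytes.
Bytes at offsets 1..2: 1A 13.
Little-endian: lowest address holds the least-significant byte.
Reassemble most-significant byte first: 13 1A → 0x131A.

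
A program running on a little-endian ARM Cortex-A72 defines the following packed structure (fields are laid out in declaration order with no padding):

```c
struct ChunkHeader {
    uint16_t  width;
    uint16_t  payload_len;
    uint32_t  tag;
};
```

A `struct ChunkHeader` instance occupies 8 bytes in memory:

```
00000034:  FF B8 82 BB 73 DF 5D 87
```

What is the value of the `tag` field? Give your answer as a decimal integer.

2271076211

`tag` follows `width` (2 B), `payload_len` (2 B), so it starts at offset 2 + 2 = 4 and occupies 4 bytes.
Bytes at offsets 4..7: 73 DF 5D 87.
Little-endian: lowest address holds the least-significant byte.
Reassemble most-significant byte first: 87 5D DF 73 → 0x875DDF73.
0x875DDF73 = 2271076211.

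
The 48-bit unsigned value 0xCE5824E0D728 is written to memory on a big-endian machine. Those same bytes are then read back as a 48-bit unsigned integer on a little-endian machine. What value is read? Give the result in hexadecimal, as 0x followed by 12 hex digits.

Stored big-endian, the bytes at ascending addresses are CE 58 24 E0 D7 28.
Read back as little-endian, the first byte is least significant, giving 0x28D7E02458CE.

0x28D7E02458CE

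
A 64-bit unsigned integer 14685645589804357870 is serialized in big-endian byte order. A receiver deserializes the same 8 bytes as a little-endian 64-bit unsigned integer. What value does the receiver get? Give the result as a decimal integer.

17156623471768554955

14685645589804357870 in 64-bit hexadecimal is 0xCBCDE4DB259218EE.
Stored big-endian, the bytes at ascending addresses are CB CD E4 DB 25 92 18 EE.
Read back as little-endian, the first byte is least significant, giving 0xEE189225DBE4CDCB.
0xEE189225DBE4CDCB = 17156623471768554955.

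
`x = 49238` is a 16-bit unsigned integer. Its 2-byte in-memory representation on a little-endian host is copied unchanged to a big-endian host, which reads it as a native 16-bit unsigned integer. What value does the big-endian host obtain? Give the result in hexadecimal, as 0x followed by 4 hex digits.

0x56C0

49238 in 16-bit hexadecimal is 0xC056.
Stored little-endian, the bytes at ascending addresses are 56 C0.
Read back as big-endian, the last byte is least significant, giving 0x56C0.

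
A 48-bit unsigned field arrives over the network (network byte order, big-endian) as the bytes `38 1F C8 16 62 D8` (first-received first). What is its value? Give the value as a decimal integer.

61709152051928

Big-endian stores the most-significant byte at the lowest address.
The bytes are already most-significant first: 0x381FC81662D8.
0x381FC81662D8 = 61709152051928.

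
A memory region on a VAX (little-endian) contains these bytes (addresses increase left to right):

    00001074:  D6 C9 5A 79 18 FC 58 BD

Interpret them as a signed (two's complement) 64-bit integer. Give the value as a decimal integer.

Little-endian: lowest address holds the least-significant byte.
Reassemble most-significant byte first: BD 58 FC 18 79 5A C9 D6 → 0xBD58FC18795AC9D6.
Top bit is set, so as a signed 64-bit value this is 0xBD58FC18795AC9D6 − 2^64 = -4802811820545226282.

-4802811820545226282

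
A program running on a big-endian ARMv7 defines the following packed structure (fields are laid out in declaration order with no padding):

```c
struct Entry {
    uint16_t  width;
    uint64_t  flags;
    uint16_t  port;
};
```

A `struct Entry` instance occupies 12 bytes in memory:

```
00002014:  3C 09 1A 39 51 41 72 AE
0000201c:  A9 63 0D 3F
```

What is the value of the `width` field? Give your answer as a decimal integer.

15369

`width` is the first field, at byte offset 0, occupying 2 bytes.
Bytes at offsets 0..1: 3C 09.
In big-endian order the high byte comes first in memory.
The bytes are already most-significant first: 0x3C09.
0x3C09 = 15369.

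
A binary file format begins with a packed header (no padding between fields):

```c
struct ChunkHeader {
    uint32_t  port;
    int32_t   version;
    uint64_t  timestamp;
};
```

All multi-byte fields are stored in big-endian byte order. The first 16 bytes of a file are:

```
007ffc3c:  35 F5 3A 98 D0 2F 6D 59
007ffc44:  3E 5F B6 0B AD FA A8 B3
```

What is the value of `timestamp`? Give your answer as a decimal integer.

4494511114418825395

`timestamp` follows `port` (4 B), `version` (4 B), so it starts at offset 4 + 4 = 8 and occupies 8 bytes.
Bytes at offsets 8..15: 3E 5F B6 0B AD FA A8 B3.
In big-endian order the high byte comes first in memory.
The bytes are already most-significant first: 0x3E5FB60BADFAA8B3.
0x3E5FB60BADFAA8B3 = 4494511114418825395.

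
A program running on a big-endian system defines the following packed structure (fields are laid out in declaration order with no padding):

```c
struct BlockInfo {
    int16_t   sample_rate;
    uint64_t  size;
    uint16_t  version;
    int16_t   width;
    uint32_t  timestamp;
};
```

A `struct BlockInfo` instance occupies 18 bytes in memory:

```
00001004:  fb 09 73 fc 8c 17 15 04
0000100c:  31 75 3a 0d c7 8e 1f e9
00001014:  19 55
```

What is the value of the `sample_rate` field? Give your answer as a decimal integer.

-1271

`sample_rate` is the first field, at byte offset 0, occupying 2 bytes.
Bytes at offsets 0..1: FB 09.
Big-endian stores the most-significant byte at the lowest address.
The bytes are already most-significant first: 0xFB09.
Top bit is set, so as a signed 16-bit value this is 0xFB09 − 2^16 = -1271.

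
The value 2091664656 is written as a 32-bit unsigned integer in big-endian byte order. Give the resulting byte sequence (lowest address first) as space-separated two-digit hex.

2091664656 in hexadecimal, padded to 32 bits, is 0x7CAC4510.
Split into bytes (most-significant first): 7C AC 45 10.
In big-endian order the high byte comes first in memory.
So the memory order matches the most-significant-first order: 7C AC 45 10.

7C AC 45 10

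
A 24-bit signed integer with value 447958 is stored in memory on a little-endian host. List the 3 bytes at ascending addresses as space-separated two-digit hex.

D6 D5 06

447958 in hexadecimal, padded to 24 bits, is 0x06D5D6.
Split into bytes (most-significant first): 06 D5 D6.
In little-endian order the low byte comes first in memory.
So at ascending addresses the bytes are D6 D5 06.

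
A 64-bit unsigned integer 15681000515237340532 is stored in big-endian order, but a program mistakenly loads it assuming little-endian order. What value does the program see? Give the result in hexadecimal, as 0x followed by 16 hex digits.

15681000515237340532 in 64-bit hexadecimal is 0xD99E1AE319706574.
Stored big-endian, the bytes at ascending addresses are D9 9E 1A E3 19 70 65 74.
Read back as little-endian, the first byte is least significant, giving 0x74657019E31A9ED9.

0x74657019E31A9ED9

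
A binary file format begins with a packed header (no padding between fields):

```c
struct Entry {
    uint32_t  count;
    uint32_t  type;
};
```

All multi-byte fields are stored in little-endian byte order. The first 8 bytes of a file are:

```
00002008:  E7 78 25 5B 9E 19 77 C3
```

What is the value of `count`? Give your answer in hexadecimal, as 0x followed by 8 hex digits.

0x5B2578E7

`count` is the first field, at byte offset 0, occupying 4 bytes.
Bytes at offsets 0..3: E7 78 25 5B.
In little-endian order the low byte comes first in memory.
Reassemble most-significant byte first: 5B 25 78 E7 → 0x5B2578E7.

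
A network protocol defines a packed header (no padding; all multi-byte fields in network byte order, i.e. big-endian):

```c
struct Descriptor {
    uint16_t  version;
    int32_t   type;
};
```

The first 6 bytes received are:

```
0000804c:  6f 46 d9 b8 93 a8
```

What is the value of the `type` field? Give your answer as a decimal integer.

-642215000

`type` follows `version` (2 bytes), so it starts at byte offset 2 and occupies 4 bytes.
Bytes at offsets 2..5: D9 B8 93 A8.
In big-endian order the high byte comes first in memory.
The bytes are already most-significant first: 0xD9B893A8.
Top bit is set, so as a signed 32-bit value this is 0xD9B893A8 − 2^32 = -642215000.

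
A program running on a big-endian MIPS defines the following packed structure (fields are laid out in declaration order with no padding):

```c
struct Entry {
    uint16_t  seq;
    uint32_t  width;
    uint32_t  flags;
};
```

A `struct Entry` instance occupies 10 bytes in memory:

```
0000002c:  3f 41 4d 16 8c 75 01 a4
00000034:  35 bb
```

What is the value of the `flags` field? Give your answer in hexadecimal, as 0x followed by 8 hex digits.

`flags` follows `seq` (2 B), `width` (4 B), so it starts at offset 2 + 4 = 6 and occupies 4 bytes.
Bytes at offsets 6..9: 01 A4 35 BB.
Big-endian stores the most-significant byte at the lowest address.
The bytes are already most-significant first: 0x01A435BB.

0x01A435BB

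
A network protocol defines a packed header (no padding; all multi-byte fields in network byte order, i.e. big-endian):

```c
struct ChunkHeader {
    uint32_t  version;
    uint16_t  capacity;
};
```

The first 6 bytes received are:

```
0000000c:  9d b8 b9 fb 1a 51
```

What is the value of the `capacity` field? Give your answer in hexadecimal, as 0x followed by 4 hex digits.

0x1A51

`capacity` follows `version` (4 bytes), so it starts at byte offset 4 and occupies 2 bytes.
Bytes at offsets 4..5: 1A 51.
In big-endian order the high byte comes first in memory.
The bytes are already most-significant first: 0x1A51.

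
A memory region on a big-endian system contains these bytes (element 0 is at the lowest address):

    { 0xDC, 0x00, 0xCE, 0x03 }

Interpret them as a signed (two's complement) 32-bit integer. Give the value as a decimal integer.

-603927037

Big-endian stores the most-significant byte at the lowest address.
The bytes are already most-significant first: 0xDC00CE03.
Top bit is set, so as a signed 32-bit value this is 0xDC00CE03 − 2^32 = -603927037.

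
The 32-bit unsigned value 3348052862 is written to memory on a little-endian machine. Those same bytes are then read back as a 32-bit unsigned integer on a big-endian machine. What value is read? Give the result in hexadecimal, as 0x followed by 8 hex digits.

0x7E3B8FC7

3348052862 in 32-bit hexadecimal is 0xC78F3B7E.
Stored little-endian, the bytes at ascending addresses are 7E 3B 8F C7.
Read back as big-endian, the last byte is least significant, giving 0x7E3B8FC7.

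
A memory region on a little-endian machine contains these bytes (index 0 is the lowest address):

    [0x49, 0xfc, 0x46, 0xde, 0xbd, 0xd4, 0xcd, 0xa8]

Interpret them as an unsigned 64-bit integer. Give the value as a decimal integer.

Little-endian: lowest address holds the least-significant byte.
Reassemble most-significant byte first: A8 CD D4 BD DE 46 FC 49 → 0xA8CDD4BDDE46FC49.
0xA8CDD4BDDE46FC49 = 12163612080540679241.

12163612080540679241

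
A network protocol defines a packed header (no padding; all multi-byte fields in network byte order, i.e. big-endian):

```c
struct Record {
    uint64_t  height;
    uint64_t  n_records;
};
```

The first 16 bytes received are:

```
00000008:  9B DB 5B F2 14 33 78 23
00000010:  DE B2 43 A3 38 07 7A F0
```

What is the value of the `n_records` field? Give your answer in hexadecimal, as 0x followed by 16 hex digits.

0xDEB243A338077AF0

`n_records` follows `height` (8 bytes), so it starts at byte offset 8 and occupies 8 bytes.
Bytes at offsets 8..15: DE B2 43 A3 38 07 7A F0.
Big-endian stores the most-significant byte at the lowest address.
The bytes are already most-significant first: 0xDEB243A338077AF0.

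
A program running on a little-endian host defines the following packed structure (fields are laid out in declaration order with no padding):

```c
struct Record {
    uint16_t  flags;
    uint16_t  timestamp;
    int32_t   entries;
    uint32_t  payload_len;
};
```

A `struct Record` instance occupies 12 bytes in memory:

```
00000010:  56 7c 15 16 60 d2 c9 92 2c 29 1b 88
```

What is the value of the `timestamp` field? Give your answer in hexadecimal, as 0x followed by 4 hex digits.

`timestamp` follows `flags` (2 bytes), so it starts at byte offset 2 and occupies 2 bytes.
Bytes at offsets 2..3: 15 16.
Little-endian: lowest address holds the least-significant byte.
Reassemble most-significant byte first: 16 15 → 0x1615.

0x1615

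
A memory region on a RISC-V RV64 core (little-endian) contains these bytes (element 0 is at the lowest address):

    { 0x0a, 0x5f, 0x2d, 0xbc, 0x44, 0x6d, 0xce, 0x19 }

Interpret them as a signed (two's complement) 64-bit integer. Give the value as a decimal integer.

Little-endian stores the least-significant byte at the lowest address.
Reassemble most-significant byte first: 19 CE 6D 44 BC 2D 5F 0A → 0x19CE6D44BC2D5F0A.
0x19CE6D44BC2D5F0A = 1859543838132887306.

1859543838132887306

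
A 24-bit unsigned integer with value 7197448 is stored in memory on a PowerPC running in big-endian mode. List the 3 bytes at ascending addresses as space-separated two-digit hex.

7197448 in hexadecimal, padded to 24 bits, is 0x6DD308.
Split into bytes (most-significant first): 6D D3 08.
In big-endian order the high byte comes first in memory.
So the memory order matches the most-significant-first order: 6D D3 08.

6D D3 08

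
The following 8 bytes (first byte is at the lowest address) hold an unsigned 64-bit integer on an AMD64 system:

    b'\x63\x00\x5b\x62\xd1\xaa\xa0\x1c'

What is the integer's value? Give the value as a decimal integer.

2062836445610704995

Little-endian stores the least-significant byte at the lowest address.
Reassemble most-significant byte first: 1C A0 AA D1 62 5B 00 63 → 0x1CA0AAD1625B0063.
0x1CA0AAD1625B0063 = 2062836445610704995.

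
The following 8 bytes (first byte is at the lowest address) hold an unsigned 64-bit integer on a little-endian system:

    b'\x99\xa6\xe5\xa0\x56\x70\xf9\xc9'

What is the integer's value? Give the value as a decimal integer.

Little-endian: lowest address holds the least-significant byte.
Reassemble most-significant byte first: C9 F9 70 56 A0 E5 A6 99 → 0xC9F97056A0E5A699.
0xC9F97056A0E5A699 = 14553787188193371801.

14553787188193371801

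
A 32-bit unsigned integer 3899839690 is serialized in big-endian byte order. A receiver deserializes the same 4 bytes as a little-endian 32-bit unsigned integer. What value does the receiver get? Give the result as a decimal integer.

3899839690 in 32-bit hexadecimal is 0xE872D4CA.
Stored big-endian, the bytes at ascending addresses are E8 72 D4 CA.
Read back as little-endian, the first byte is least significant, giving 0xCAD472E8.
0xCAD472E8 = 3402920680.

3402920680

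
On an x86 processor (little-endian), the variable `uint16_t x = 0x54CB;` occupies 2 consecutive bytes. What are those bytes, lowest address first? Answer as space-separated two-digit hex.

Split into bytes (most-significant first): 54 CB.
In little-endian order the low byte comes first in memory.
So at ascending addresses the bytes are CB 54.

CB 54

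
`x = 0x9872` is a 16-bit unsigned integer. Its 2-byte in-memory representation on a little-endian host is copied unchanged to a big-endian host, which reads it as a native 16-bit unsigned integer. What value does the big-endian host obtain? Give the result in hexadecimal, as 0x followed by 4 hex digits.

Stored little-endian, the bytes at ascending addresses are 72 98.
Read back as big-endian, the last byte is least significant, giving 0x7298.

0x7298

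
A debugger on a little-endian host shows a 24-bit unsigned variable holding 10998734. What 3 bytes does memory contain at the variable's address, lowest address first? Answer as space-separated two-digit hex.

CE D3 A7

10998734 in hexadecimal, padded to 24 bits, is 0xA7D3CE.
Split into bytes (most-significant first): A7 D3 CE.
In little-endian order the low byte comes first in memory.
So at ascending addresses the bytes are CE D3 A7.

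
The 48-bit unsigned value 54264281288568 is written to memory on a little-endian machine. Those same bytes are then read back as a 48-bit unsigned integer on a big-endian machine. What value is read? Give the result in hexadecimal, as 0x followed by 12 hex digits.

54264281288568 in 48-bit hexadecimal is 0x315A6335CF78.
Stored little-endian, the bytes at ascending addresses are 78 CF 35 63 5A 31.
Read back as big-endian, the last byte is least significant, giving 0x78CF35635A31.

0x78CF35635A31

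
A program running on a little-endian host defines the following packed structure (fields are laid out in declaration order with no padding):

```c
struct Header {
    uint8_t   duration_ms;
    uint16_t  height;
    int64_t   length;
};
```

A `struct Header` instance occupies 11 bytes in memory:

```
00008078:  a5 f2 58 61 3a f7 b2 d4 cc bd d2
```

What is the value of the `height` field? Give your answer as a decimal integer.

`height` follows `duration_ms` (1 byte), so it starts at byte offset 1 and occupies 2 bytes.
Bytes at offsets 1..2: F2 58.
Little-endian: lowest address holds the least-significant byte.
Reassemble most-significant byte first: 58 F2 → 0x58F2.
0x58F2 = 22770.

22770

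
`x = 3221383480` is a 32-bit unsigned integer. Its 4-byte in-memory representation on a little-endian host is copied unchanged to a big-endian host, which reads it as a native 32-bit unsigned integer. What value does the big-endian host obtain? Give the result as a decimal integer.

946406080

3221383480 in 32-bit hexadecimal is 0xC0026938.
Stored little-endian, the bytes at ascending addresses are 38 69 02 C0.
Read back as big-endian, the last byte is least significant, giving 0x386902C0.
0x386902C0 = 946406080.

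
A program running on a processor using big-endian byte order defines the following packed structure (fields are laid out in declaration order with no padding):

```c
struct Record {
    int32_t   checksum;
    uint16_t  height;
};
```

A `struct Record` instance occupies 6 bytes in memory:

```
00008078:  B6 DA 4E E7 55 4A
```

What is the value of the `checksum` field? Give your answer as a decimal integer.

`checksum` is the first field, at byte offset 0, occupying 4 bytes.
Bytes at offsets 0..3: B6 DA 4E E7.
Big-endian: lowest address holds the most-significant byte.
The bytes are already most-significant first: 0xB6DA4EE7.
Top bit is set, so as a signed 32-bit value this is 0xB6DA4EE7 − 2^32 = -1227206937.

-1227206937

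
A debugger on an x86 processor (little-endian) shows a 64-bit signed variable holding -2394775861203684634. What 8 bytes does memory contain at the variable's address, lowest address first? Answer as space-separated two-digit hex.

E6 32 46 D4 0A 0C C4 DE

Two's complement of -2394775861203684634 in 64 bits: 2394775861203684634 = 0x213BF3F52BB9CD1A; invert → 0xDEC40C0AD44632E5; add 1 → 0xDEC40C0AD44632E6.
Split into bytes (most-significant first): DE C4 0C 0A D4 46 32 E6.
Little-endian: lowest address holds the least-significant byte.
So at ascending addresses the bytes are E6 32 46 D4 0A 0C C4 DE.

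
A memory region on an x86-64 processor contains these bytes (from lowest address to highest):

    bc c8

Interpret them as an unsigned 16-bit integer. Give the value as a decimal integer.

51388

In little-endian order the low byte comes first in memory.
Reassemble most-significant byte first: C8 BC → 0xC8BC.
0xC8BC = 51388.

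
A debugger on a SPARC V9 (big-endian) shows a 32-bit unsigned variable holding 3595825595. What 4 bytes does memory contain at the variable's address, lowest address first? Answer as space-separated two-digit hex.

3595825595 in hexadecimal, padded to 32 bits, is 0xD653F1BB.
Split into bytes (most-significant first): D6 53 F1 BB.
In big-endian order the high byte comes first in memory.
So the memory order matches the most-significant-first order: D6 53 F1 BB.

D6 53 F1 BB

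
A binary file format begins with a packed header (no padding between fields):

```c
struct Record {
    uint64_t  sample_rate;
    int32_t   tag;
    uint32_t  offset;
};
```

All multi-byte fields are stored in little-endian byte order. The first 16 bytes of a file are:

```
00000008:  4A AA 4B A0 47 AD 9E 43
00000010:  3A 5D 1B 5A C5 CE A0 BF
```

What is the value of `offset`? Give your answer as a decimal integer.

`offset` follows `sample_rate` (8 B), `tag` (4 B), so it starts at offset 8 + 4 = 12 and occupies 4 bytes.
Bytes at offsets 12..15: C5 CE A0 BF.
In little-endian order the low byte comes first in memory.
Reassemble most-significant byte first: BF A0 CE C5 → 0xBFA0CEC5.
0xBFA0CEC5 = 3214986949.

3214986949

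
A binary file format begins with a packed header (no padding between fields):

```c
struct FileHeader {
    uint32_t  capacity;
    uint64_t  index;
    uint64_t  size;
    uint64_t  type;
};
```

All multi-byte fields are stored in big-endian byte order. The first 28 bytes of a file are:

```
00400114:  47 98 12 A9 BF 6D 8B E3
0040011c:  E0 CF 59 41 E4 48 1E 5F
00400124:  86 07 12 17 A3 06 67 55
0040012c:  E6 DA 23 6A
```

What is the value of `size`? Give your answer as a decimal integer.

`size` follows `capacity` (4 B), `index` (8 B), so it starts at offset 4 + 8 = 12 and occupies 8 bytes.
Bytes at offsets 12..19: E4 48 1E 5F 86 07 12 17.
Big-endian: lowest address holds the most-significant byte.
The bytes are already most-significant first: 0xE4481E5F86071217.
0xE4481E5F86071217 = 16449431034590073367.

16449431034590073367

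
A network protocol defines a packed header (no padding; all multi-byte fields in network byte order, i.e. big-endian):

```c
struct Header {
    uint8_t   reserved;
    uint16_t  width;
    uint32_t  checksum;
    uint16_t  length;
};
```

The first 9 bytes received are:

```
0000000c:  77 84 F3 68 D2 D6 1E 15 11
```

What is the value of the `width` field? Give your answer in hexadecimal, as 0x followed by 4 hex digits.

0x84F3

`width` follows `reserved` (1 byte), so it starts at byte offset 1 and occupies 2 bytes.
Bytes at offsets 1..2: 84 F3.
In big-endian order the high byte comes first in memory.
The bytes are already most-significant first: 0x84F3.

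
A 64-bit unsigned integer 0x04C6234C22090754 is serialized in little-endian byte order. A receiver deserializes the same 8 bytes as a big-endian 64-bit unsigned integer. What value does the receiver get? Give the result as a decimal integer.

6054818266933872132

Stored little-endian, the bytes at ascending addresses are 54 07 09 22 4C 23 C6 04.
Read back as big-endian, the last byte is least significant, giving 0x540709224C23C604.
0x540709224C23C604 = 6054818266933872132.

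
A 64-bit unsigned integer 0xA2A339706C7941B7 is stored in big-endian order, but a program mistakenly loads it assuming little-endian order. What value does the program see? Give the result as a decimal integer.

Stored big-endian, the bytes at ascending addresses are A2 A3 39 70 6C 79 41 B7.
Read back as little-endian, the first byte is least significant, giving 0xB741796C7039A3A2.
0xB741796C7039A3A2 = 13204969089073259426.

13204969089073259426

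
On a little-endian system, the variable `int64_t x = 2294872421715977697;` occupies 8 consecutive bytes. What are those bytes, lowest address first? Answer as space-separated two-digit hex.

2294872421715977697 in hexadecimal, padded to 64 bits, is 0x1FD9064F0D38A5E1.
Split into bytes (most-significant first): 1F D9 06 4F 0D 38 A5 E1.
Little-endian: lowest address holds the least-significant byte.
So at ascending addresses the bytes are E1 A5 38 0D 4F 06 D9 1F.

E1 A5 38 0D 4F 06 D9 1F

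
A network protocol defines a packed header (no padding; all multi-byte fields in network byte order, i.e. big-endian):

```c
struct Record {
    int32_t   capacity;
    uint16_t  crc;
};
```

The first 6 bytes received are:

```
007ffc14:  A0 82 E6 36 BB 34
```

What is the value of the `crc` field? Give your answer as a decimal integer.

`crc` follows `capacity` (4 bytes), so it starts at byte offset 4 and occupies 2 bytes.
Bytes at offsets 4..5: BB 34.
Big-endian stores the most-significant byte at the lowest address.
The bytes are already most-significant first: 0xBB34.
0xBB34 = 47924.

47924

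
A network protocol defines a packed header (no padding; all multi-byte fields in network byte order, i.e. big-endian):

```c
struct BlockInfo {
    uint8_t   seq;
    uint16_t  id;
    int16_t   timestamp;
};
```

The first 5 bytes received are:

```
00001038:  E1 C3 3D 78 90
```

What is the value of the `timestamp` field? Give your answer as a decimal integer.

30864

`timestamp` follows `seq` (1 B), `id` (2 B), so it starts at offset 1 + 2 = 3 and occupies 2 bytes.
Bytes at offsets 3..4: 78 90.
In big-endian order the high byte comes first in memory.
The bytes are already most-significant first: 0x7890.
0x7890 = 30864.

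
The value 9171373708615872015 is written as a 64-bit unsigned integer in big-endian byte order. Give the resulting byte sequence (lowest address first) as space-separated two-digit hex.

9171373708615872015 in hexadecimal, padded to 64 bits, is 0x7F4743CBC467EE0F.
Split into bytes (most-significant first): 7F 47 43 CB C4 67 EE 0F.
Big-endian stores the most-significant byte at the lowest address.
So the memory order matches the most-significant-first order: 7F 47 43 CB C4 67 EE 0F.

7F 47 43 CB C4 67 EE 0F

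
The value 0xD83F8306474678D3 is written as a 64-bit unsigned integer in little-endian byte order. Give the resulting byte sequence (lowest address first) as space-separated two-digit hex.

Split into bytes (most-significant first): D8 3F 83 06 47 46 78 D3.
Little-endian stores the least-significant byte at the lowest address.
So at ascending addresses the bytes are D3 78 46 47 06 83 3F D8.

D3 78 46 47 06 83 3F D8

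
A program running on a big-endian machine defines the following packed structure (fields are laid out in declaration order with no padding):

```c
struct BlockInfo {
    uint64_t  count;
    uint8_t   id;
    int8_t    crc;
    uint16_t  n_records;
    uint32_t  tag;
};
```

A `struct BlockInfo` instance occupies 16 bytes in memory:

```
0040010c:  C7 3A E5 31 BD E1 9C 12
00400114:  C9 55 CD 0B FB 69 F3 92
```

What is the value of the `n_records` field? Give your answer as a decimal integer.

`n_records` follows `count` (8 B), `id` (1 B), `crc` (1 B), so it starts at offset 8 + 1 + 1 = 10 and occupies 2 bytes.
Bytes at offsets 10..11: CD 0B.
In big-endian order the high byte comes first in memory.
The bytes are already most-significant first: 0xCD0B.
0xCD0B = 52491.

52491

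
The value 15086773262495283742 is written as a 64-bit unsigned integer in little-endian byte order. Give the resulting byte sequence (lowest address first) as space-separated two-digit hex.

1E 7A E4 5D 59 FC 5E D1

15086773262495283742 in hexadecimal, padded to 64 bits, is 0xD15EFC595DE47A1E.
Split into bytes (most-significant first): D1 5E FC 59 5D E4 7A 1E.
In little-endian order the low byte comes first in memory.
So at ascending addresses the bytes are 1E 7A E4 5D 59 FC 5E D1.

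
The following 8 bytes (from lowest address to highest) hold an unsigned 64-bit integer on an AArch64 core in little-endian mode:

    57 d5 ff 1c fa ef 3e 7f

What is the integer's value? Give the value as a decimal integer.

In little-endian order the low byte comes first in memory.
Reassemble most-significant byte first: 7F 3E EF FA 1C FF D5 57 → 0x7F3EEFFA1CFFD557.
0x7F3EEFFA1CFFD557 = 9169029748880299351.

9169029748880299351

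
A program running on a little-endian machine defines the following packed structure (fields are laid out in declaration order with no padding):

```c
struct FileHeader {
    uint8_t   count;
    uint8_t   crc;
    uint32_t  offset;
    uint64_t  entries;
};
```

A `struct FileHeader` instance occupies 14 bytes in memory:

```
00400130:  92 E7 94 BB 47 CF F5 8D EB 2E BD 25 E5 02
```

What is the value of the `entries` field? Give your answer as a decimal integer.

208614452208831989

`entries` follows `count` (1 B), `crc` (1 B), `offset` (4 B), so it starts at offset 1 + 1 + 4 = 6 and occupies 8 bytes.
Bytes at offsets 6..13: F5 8D EB 2E BD 25 E5 02.
Little-endian: lowest address holds the least-significant byte.
Reassemble most-significant byte first: 02 E5 25 BD 2E EB 8D F5 → 0x02E525BD2EEB8DF5.
0x02E525BD2EEB8DF5 = 208614452208831989.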